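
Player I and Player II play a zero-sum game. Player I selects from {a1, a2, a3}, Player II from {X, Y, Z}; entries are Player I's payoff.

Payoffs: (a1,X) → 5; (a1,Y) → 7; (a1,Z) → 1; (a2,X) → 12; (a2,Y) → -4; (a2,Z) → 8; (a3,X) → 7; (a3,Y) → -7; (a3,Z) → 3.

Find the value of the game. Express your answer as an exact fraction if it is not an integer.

10/3

Row minima: a1 → 1, a2 → -4, a3 → -7; maximin = 1.
Column maxima: X → 12, Y → 7, Z → 8; minimax = 7.
1 ≠ 7, so there is no saddle point; optimal play is mixed.
a3 is strictly dominated by a2, so Player I never plays it.
X is strictly dominated by Z (it gives Player I strictly more in every row), so Player II never plays it.
On the remaining 2×2 (a1, a2 vs Y, Z):
Let Player I play a1 with probability p. Expected payoff against Y: 7p + (-4)(1−p) = 11p − 4; against Z: 1p + 8(1−p) = −7p + 8.
Setting these equal: 11p − 4 = −7p + 8 ⇒ 18p = 12 ⇒ p = 2/3, and the value is (11)·(2/3) − 4 = 10/3.
For Player II: with q = P(Y), equating a1's and a2's payoffs gives 6q + 1 = −12q + 8 ⇒ q = 7/18.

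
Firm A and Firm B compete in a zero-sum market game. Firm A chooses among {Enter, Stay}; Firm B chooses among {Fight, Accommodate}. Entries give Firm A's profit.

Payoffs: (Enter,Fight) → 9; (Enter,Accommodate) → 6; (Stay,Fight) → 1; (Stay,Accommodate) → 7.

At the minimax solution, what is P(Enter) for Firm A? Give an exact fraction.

2/3

Row minima: Enter → 6, Stay → 1; maximin = 6.
Column maxima: Fight → 9, Accommodate → 7; minimax = 7.
6 ≠ 7, so there is no saddle point; optimal play is mixed.
Let Firm A play Enter with probability p. Expected payoff against Fight: 9p + 1(1−p) = 8p + 1; against Accommodate: 6p + 7(1−p) = −p + 7.
Setting these equal: 8p + 1 = −p + 7 ⇒ 9p = 6 ⇒ p = 2/3, and the value is (8)·(2/3) + 1 = 19/3.
For Firm B: with q = P(Fight), equating Enter's and Stay's payoffs gives 3q + 6 = −6q + 7 ⇒ q = 1/9.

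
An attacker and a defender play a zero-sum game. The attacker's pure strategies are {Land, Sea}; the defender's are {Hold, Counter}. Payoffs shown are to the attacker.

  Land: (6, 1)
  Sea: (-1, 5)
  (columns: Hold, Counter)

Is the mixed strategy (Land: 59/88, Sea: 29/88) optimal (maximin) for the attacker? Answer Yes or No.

No

Against Hold this mix gives (59/88)·6 + (29/88)·(-1) = 325/88.
Against Counter this mix gives (59/88)·1 + (29/88)·5 = 51/22.
The defender will play Counter, holding the attacker to 51/22. Shifting weight toward the row that does better against Counter would raise this floor (the equalizing mix achieves 31/11 against both Counter and Hold), so the proposed strategy is not optimal.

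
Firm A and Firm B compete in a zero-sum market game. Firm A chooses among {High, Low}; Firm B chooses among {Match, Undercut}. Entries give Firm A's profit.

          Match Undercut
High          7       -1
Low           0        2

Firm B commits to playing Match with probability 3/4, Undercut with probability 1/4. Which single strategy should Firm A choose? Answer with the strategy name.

High

Expected payoff of High: (3/4)·7 + (1/4)·(-1) = 5.
Expected payoff of Low: (3/4)·0 + (1/4)·2 = 1/2.
The largest is 5, so Firm A's best response is High.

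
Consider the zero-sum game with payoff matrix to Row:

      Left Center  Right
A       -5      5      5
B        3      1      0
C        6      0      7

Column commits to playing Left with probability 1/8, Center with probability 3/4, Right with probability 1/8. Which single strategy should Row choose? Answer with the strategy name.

A

Expected payoff of A: (1/8)·(-5) + (3/4)·5 + (1/8)·5 = 15/4.
Expected payoff of B: (1/8)·3 + (3/4)·1 + (1/8)·0 = 9/8.
Expected payoff of C: (1/8)·6 + (3/4)·0 + (1/8)·7 = 13/8.
The largest is 15/4, so Row's best response is A.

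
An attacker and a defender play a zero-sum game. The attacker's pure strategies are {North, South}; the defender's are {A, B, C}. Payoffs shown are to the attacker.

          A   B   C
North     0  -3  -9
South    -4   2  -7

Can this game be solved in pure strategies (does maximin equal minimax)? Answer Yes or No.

Yes

Row minima: North → -9, South → -7; maximin = -7.
Column maxima: A → 0, B → 2, C → -7; minimax = -7.
maximin = minimax = -7, so a saddle point exists.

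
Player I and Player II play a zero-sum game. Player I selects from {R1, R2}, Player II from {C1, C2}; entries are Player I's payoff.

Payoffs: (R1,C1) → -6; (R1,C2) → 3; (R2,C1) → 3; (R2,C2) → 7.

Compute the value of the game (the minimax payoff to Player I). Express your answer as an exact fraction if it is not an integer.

3

Row minima: R1 → -6, R2 → 3; maximin = 3.
Column maxima: C1 → 3, C2 → 7; minimax = 3.
Since maximin = minimax = 3, there is a saddle point and the value is 3.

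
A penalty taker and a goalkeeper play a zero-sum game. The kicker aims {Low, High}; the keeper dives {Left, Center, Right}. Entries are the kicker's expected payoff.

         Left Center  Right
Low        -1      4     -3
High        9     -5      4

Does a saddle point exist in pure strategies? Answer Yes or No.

Row minima: Low → -3, High → -5; maximin = -3.
Column maxima: Left → 9, Center → 4, Right → 4; minimax = 4.
-3 ≠ 4, so no pure-strategy equilibrium exists.

No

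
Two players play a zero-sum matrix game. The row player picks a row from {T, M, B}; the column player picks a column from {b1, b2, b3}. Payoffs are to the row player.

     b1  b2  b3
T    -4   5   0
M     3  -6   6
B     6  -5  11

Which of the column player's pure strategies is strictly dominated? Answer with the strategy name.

b1 holds the row player's payoff strictly below b3 in every row: -4 < 0, 3 < 6, 6 < 11.
So b3 is strictly dominated for the column player.

b3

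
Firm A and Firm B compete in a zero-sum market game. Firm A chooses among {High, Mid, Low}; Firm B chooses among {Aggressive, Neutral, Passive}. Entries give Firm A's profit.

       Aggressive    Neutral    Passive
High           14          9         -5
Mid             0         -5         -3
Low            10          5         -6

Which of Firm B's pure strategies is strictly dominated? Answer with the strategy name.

Aggressive

Neutral holds Firm A's payoff strictly below Aggressive in every row: 9 < 14, -5 < 0, 5 < 10.
So Aggressive is strictly dominated for Firm B.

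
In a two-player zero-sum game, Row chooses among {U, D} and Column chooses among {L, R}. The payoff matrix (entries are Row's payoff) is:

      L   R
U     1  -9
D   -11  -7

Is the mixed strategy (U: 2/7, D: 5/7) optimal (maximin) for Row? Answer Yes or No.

Against L this mix gives (2/7)·1 + (5/7)·(-11) = -53/7.
Against R this mix gives (2/7)·(-9) + (5/7)·(-7) = -53/7.
All of Column's active replies (L, R) yield -53/7, and no column does worse for Row. The mix makes Column indifferent and guarantees -53/7, so it is optimal.

Yes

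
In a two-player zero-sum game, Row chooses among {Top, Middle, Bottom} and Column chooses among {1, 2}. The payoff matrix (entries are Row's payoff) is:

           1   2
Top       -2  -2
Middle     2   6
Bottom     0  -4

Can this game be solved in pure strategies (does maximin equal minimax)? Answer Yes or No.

Yes

Row minima: Top → -2, Middle → 2, Bottom → -4; maximin = 2.
Column maxima: 1 → 2, 2 → 6; minimax = 2.
maximin = minimax = 2, so a saddle point exists.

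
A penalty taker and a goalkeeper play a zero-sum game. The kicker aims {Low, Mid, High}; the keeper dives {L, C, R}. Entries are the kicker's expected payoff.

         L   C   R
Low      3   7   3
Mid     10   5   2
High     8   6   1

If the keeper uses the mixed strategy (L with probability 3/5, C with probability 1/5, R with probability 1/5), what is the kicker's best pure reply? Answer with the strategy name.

Expected payoff of Low: (3/5)·3 + (1/5)·7 + (1/5)·3 = 19/5.
Expected payoff of Mid: (3/5)·10 + (1/5)·5 + (1/5)·2 = 37/5.
Expected payoff of High: (3/5)·8 + (1/5)·6 + (1/5)·1 = 31/5.
The largest is 37/5, so the kicker's best response is Mid.

Mid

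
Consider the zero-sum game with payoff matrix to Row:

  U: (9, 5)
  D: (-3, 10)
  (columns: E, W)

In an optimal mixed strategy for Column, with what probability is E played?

Row minima: U → 5, D → -3; maximin = 5.
Column maxima: E → 9, W → 10; minimax = 9.
5 ≠ 9, so there is no saddle point; optimal play is mixed.
Let Row play U with probability p. Expected payoff against E: 9p + (-3)(1−p) = 12p − 3; against W: 5p + 10(1−p) = −5p + 10.
Setting these equal: 12p − 3 = −5p + 10 ⇒ 17p = 13 ⇒ p = 13/17, and the value is (12)·(13/17) − 3 = 105/17.
For Column: with q = P(E), equating U's and D's payoffs gives 4q + 5 = −13q + 10 ⇒ q = 5/17.

5/17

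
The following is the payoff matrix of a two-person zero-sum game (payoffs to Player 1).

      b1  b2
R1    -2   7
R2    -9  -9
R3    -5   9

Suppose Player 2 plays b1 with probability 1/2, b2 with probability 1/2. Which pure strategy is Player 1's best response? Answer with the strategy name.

Expected payoff of R1: (1/2)·(-2) + (1/2)·7 = 5/2.
Expected payoff of R2: (1/2)·(-9) + (1/2)·(-9) = -9.
Expected payoff of R3: (1/2)·(-5) + (1/2)·9 = 2.
The largest is 5/2, so Player 1's best response is R1.

R1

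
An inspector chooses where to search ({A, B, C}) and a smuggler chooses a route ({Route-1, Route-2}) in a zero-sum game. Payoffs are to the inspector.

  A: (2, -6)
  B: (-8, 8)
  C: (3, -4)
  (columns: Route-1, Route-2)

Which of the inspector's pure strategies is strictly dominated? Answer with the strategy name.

C gives a strictly higher payoff than A against every column: 3 > 2, -4 > -6.
So A is strictly dominated and the inspector never plays it.

A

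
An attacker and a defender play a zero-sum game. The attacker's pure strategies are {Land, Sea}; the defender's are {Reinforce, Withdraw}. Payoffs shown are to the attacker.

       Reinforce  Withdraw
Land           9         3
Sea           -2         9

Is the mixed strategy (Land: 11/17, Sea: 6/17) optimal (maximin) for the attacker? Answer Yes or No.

Against Reinforce this mix gives (11/17)·9 + (6/17)·(-2) = 87/17.
Against Withdraw this mix gives (11/17)·3 + (6/17)·9 = 87/17.
All of the defender's active replies (Reinforce, Withdraw) yield 87/17, and no column does worse for the attacker. The mix makes the defender indifferent and guarantees 87/17, so it is optimal.

Yes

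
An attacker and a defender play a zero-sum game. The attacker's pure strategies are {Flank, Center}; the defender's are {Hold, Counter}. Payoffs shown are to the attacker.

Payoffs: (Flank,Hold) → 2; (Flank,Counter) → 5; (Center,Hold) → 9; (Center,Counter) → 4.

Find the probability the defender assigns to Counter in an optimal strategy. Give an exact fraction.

Row minima: Flank → 2, Center → 4; maximin = 4.
Column maxima: Hold → 9, Counter → 5; minimax = 5.
4 ≠ 5, so there is no saddle point; optimal play is mixed.
Let the attacker play Flank with probability p. Expected payoff against Hold: 2p + 9(1−p) = −7p + 9; against Counter: 5p + 4(1−p) = p + 4.
Setting these equal: −7p + 9 = p + 4 ⇒ −8p = -5 ⇒ p = 5/8, and the value is (-7)·(5/8) + 9 = 37/8.
For the defender: with q = P(Hold), equating Flank's and Center's payoffs gives −3q + 5 = 5q + 4 ⇒ q = 1/8.

7/8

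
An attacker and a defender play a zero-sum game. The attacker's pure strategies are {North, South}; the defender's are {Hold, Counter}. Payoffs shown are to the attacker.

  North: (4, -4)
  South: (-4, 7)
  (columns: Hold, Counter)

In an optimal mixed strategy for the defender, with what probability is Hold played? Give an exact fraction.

Row minima: North → -4, South → -4; maximin = -4.
Column maxima: Hold → 4, Counter → 7; minimax = 4.
-4 ≠ 4, so there is no saddle point; optimal play is mixed.
Let the attacker play North with probability p. Expected payoff against Hold: 4p + (-4)(1−p) = 8p − 4; against Counter: (-4)p + 7(1−p) = −11p + 7.
Setting these equal: 8p − 4 = −11p + 7 ⇒ 19p = 11 ⇒ p = 11/19, and the value is (8)·(11/19) − 4 = 12/19.
For the defender: with q = P(Hold), equating North's and South's payoffs gives 8q − 4 = −11q + 7 ⇒ q = 11/19.

11/19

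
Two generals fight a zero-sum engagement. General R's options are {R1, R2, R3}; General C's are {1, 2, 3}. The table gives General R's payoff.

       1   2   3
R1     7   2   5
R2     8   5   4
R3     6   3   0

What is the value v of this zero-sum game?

Row minima: R1 → 2, R2 → 4, R3 → 0; maximin = 4.
Column maxima: 1 → 8, 2 → 5, 3 → 5; minimax = 5.
4 ≠ 5, so there is no saddle point; optimal play is mixed.
R3 is strictly dominated by R2, so General R never plays it.
1 is strictly dominated by 2 (it gives General R strictly more in every row), so General C never plays it.
On the remaining 2×2 (R1, R2 vs 2, 3):
Let General R play R1 with probability p. Expected payoff against 2: 2p + 5(1−p) = −3p + 5; against 3: 5p + 4(1−p) = p + 4.
Setting these equal: −3p + 5 = p + 4 ⇒ −4p = -1 ⇒ p = 1/4, and the value is (-3)·(1/4) + 5 = 17/4.
For General C: with q = P(2), equating R1's and R2's payoffs gives −3q + 5 = q + 4 ⇒ q = 1/4.

17/4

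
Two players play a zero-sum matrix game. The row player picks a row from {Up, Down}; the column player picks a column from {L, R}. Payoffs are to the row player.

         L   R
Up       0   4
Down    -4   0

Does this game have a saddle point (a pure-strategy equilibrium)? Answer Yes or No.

Yes

Row minima: Up → 0, Down → -4; maximin = 0.
Column maxima: L → 0, R → 4; minimax = 0.
maximin = minimax = 0, so a saddle point exists.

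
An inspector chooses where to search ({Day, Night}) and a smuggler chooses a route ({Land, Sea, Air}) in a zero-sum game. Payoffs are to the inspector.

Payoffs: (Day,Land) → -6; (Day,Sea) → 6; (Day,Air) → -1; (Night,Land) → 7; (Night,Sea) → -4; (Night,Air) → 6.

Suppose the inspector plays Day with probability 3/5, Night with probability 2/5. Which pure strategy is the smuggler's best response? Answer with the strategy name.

If the smuggler plays Land, the inspector's expected payoff is (3/5)·(-6) + (2/5)·7 = -4/5.
If the smuggler plays Sea, the inspector's expected payoff is (3/5)·6 + (2/5)·(-4) = 2.
If the smuggler plays Air, the inspector's expected payoff is (3/5)·(-1) + (2/5)·6 = 9/5.
The smuggler minimizes the inspector's payoff; the smallest is -4/5, so the best response is Land.

Land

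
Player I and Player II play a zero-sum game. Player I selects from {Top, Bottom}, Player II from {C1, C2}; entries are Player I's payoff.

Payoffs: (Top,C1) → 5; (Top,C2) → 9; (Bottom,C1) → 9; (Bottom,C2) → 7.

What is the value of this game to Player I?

23/3

Row minima: Top → 5, Bottom → 7; maximin = 7.
Column maxima: C1 → 9, C2 → 9; minimax = 9.
7 ≠ 9, so there is no saddle point; optimal play is mixed.
Let Player I play Top with probability p. Expected payoff against C1: 5p + 9(1−p) = −4p + 9; against C2: 9p + 7(1−p) = 2p + 7.
Setting these equal: −4p + 9 = 2p + 7 ⇒ −6p = -2 ⇒ p = 1/3, and the value is (-4)·(1/3) + 9 = 23/3.
For Player II: with q = P(C1), equating Top's and Bottom's payoffs gives −4q + 9 = 2q + 7 ⇒ q = 1/3.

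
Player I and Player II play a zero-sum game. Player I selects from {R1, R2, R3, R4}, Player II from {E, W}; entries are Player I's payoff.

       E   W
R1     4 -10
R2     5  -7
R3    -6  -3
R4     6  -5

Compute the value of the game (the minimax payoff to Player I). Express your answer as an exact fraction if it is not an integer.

-24/7

Row minima: R1 → -10, R2 → -7, R3 → -6, R4 → -5; maximin = -5.
Column maxima: E → 6, W → -3; minimax = -3.
-5 ≠ -3, so there is no saddle point; optimal play is mixed.
R1 is strictly dominated by R2, so Player I never plays it.
R2 is strictly dominated by R4, so Player I never plays it.
On the remaining 2×2 (R3, R4 vs E, W):
Let Player I play R3 with probability p. Expected payoff against E: (-6)p + 6(1−p) = −12p + 6; against W: (-3)p + (-5)(1−p) = 2p − 5.
Setting these equal: −12p + 6 = 2p − 5 ⇒ −14p = -11 ⇒ p = 11/14, and the value is (-12)·(11/14) + 6 = -24/7.
For Player II: with q = P(E), equating R3's and R4's payoffs gives −3q − 3 = 11q − 5 ⇒ q = 1/7.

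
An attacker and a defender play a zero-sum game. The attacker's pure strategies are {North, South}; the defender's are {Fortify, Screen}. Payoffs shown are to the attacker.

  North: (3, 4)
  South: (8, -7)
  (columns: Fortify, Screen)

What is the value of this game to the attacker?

Row minima: North → 3, South → -7; maximin = 3.
Column maxima: Fortify → 8, Screen → 4; minimax = 4.
3 ≠ 4, so there is no saddle point; optimal play is mixed.
Let the attacker play North with probability p. Expected payoff against Fortify: 3p + 8(1−p) = −5p + 8; against Screen: 4p + (-7)(1−p) = 11p − 7.
Setting these equal: −5p + 8 = 11p − 7 ⇒ −16p = -15 ⇒ p = 15/16, and the value is (-5)·(15/16) + 8 = 53/16.
For the defender: with q = P(Fortify), equating North's and South's payoffs gives −q + 4 = 15q − 7 ⇒ q = 11/16.

53/16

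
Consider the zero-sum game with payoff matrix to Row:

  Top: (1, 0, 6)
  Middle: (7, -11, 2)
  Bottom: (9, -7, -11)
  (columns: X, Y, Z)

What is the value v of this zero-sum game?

0

Row minima: Top → 0, Middle → -11, Bottom → -11; maximin = 0.
Column maxima: X → 9, Y → 0, Z → 6; minimax = 0.
Since maximin = minimax = 0, there is a saddle point and the value is 0.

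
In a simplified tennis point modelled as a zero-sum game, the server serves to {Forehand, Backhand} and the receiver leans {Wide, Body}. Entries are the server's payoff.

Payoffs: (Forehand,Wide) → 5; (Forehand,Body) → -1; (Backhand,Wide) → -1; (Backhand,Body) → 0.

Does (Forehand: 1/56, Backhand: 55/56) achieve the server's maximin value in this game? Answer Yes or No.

Against Wide this mix gives (1/56)·5 + (55/56)·(-1) = -25/28.
Against Body this mix gives (1/56)·(-1) + (55/56)·0 = -1/56.
The receiver will play Wide, holding the server to -25/28. Shifting weight toward the row that does better against Wide would raise this floor (the equalizing mix achieves -1/7 against both Wide and Body), so the proposed strategy is not optimal.

No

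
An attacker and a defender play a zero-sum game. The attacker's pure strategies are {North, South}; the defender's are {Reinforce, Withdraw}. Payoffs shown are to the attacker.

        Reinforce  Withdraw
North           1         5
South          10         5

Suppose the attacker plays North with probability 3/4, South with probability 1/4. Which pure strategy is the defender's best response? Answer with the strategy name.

If the defender plays Reinforce, the attacker's expected payoff is (3/4)·1 + (1/4)·10 = 13/4.
If the defender plays Withdraw, the attacker's expected payoff is (3/4)·5 + (1/4)·5 = 5.
The defender minimizes the attacker's payoff; the smallest is 13/4, so the best response is Reinforce.

Reinforce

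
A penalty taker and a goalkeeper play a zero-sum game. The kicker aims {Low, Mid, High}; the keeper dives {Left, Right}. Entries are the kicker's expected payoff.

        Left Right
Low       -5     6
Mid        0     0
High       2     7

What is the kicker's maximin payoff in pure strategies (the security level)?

Row minima: Low → -5, Mid → 0, High → 2.
The best of these is 2.

2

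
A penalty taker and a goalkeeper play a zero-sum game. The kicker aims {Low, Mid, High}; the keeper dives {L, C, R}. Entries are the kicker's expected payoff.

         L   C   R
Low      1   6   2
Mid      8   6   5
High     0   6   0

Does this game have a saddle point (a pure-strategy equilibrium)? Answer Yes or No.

Yes

Row minima: Low → 1, Mid → 5, High → 0; maximin = 5.
Column maxima: L → 8, C → 6, R → 5; minimax = 5.
maximin = minimax = 5, so a saddle point exists.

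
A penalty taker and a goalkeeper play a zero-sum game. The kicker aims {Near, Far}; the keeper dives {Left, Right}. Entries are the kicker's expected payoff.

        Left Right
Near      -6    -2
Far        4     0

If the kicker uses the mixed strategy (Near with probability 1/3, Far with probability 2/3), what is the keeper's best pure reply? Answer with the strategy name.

If the keeper plays Left, the kicker's expected payoff is (1/3)·(-6) + (2/3)·4 = 2/3.
If the keeper plays Right, the kicker's expected payoff is (1/3)·(-2) + (2/3)·0 = -2/3.
The keeper minimizes the kicker's payoff; the smallest is -2/3, so the best response is Right.

Right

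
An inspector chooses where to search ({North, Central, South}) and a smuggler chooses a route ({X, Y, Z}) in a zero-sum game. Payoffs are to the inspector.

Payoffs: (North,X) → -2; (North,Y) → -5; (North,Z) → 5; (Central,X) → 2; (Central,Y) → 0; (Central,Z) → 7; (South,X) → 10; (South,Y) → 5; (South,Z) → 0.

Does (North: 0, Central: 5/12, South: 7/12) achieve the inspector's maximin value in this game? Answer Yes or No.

Yes

Against X this mix gives (5/12)·2 + (7/12)·10 = 20/3.
Against Y this mix gives (5/12)·0 + (7/12)·5 = 35/12.
Against Z this mix gives (5/12)·7 + (7/12)·0 = 35/12.
All of the smuggler's active replies (Y, Z) yield 35/12, and no column does worse for the inspector. The mix makes the smuggler indifferent and guarantees 35/12, so it is optimal.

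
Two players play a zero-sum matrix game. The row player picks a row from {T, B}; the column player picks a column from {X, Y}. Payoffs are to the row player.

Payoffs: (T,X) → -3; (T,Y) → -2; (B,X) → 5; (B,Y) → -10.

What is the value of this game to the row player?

Row minima: T → -3, B → -10; maximin = -3.
Column maxima: X → 5, Y → -2; minimax = -2.
-3 ≠ -2, so there is no saddle point; optimal play is mixed.
Let the row player play T with probability p. Expected payoff against X: (-3)p + 5(1−p) = −8p + 5; against Y: (-2)p + (-10)(1−p) = 8p − 10.
Setting these equal: −8p + 5 = 8p − 10 ⇒ −16p = -15 ⇒ p = 15/16, and the value is (-8)·(15/16) + 5 = -5/2.
For the column player: with q = P(X), equating T's and B's payoffs gives −q − 2 = 15q − 10 ⇒ q = 1/2.

-5/2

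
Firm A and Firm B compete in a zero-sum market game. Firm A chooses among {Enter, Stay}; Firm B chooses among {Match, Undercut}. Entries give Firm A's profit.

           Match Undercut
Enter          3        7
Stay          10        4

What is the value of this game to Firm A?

Row minima: Enter → 3, Stay → 4; maximin = 4.
Column maxima: Match → 10, Undercut → 7; minimax = 7.
4 ≠ 7, so there is no saddle point; optimal play is mixed.
Let Firm A play Enter with probability p. Expected payoff against Match: 3p + 10(1−p) = −7p + 10; against Undercut: 7p + 4(1−p) = 3p + 4.
Setting these equal: −7p + 10 = 3p + 4 ⇒ −10p = -6 ⇒ p = 3/5, and the value is (-7)·(3/5) + 10 = 29/5.
For Firm B: with q = P(Match), equating Enter's and Stay's payoffs gives −4q + 7 = 6q + 4 ⇒ q = 3/10.

29/5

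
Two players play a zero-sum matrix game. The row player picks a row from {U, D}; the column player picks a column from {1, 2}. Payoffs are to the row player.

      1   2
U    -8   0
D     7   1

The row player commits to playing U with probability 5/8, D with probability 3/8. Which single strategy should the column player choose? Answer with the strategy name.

If the column player plays 1, the row player's expected payoff is (5/8)·(-8) + (3/8)·7 = -19/8.
If the column player plays 2, the row player's expected payoff is (5/8)·0 + (3/8)·1 = 3/8.
The column player minimizes the row player's payoff; the smallest is -19/8, so the best response is 1.

1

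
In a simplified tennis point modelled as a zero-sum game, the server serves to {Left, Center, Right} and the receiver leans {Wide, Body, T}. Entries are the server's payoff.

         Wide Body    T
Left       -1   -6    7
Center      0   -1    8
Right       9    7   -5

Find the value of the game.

Row minima: Left → -6, Center → -1, Right → -5; maximin = -1.
Column maxima: Wide → 9, Body → 7, T → 8; minimax = 7.
-1 ≠ 7, so there is no saddle point; optimal play is mixed.
Left is strictly dominated by Center, so the server never plays it.
Wide is strictly dominated by Body (it gives the server strictly more in every row), so the receiver never plays it.
On the remaining 2×2 (Center, Right vs Body, T):
Let the server play Center with probability p. Expected payoff against Body: (-1)p + 7(1−p) = −8p + 7; against T: 8p + (-5)(1−p) = 13p − 5.
Setting these equal: −8p + 7 = 13p − 5 ⇒ −21p = -12 ⇒ p = 4/7, and the value is (-8)·(4/7) + 7 = 17/7.
For the receiver: with q = P(Body), equating Center's and Right's payoffs gives −9q + 8 = 12q − 5 ⇒ q = 13/21.

17/7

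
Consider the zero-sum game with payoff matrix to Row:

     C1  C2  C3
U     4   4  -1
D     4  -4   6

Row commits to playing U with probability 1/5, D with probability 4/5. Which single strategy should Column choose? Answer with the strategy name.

C2

If Column plays C1, Row's expected payoff is (1/5)·4 + (4/5)·4 = 4.
If Column plays C2, Row's expected payoff is (1/5)·4 + (4/5)·(-4) = -12/5.
If Column plays C3, Row's expected payoff is (1/5)·(-1) + (4/5)·6 = 23/5.
Column minimizes Row's payoff; the smallest is -12/5, so the best response is C2.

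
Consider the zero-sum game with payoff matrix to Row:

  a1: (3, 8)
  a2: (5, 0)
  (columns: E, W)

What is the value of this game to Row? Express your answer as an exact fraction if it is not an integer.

Row minima: a1 → 3, a2 → 0; maximin = 3.
Column maxima: E → 5, W → 8; minimax = 5.
3 ≠ 5, so there is no saddle point; optimal play is mixed.
Let Row play a1 with probability p. Expected payoff against E: 3p + 5(1−p) = −2p + 5; against W: 8p + 0(1−p) = 8p.
Setting these equal: −2p + 5 = 8p ⇒ −10p = -5 ⇒ p = 1/2, and the value is (-2)·(1/2) + 5 = 4.
For Column: with q = P(E), equating a1's and a2's payoffs gives −5q + 8 = 5q ⇒ q = 4/5.

4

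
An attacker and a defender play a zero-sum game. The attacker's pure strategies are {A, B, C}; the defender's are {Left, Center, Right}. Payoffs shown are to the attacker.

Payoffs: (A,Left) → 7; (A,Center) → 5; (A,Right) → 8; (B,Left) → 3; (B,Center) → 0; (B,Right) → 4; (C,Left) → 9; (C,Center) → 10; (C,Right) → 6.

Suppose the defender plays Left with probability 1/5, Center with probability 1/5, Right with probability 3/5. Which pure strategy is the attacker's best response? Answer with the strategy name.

Expected payoff of A: (1/5)·7 + (1/5)·5 + (3/5)·8 = 36/5.
Expected payoff of B: (1/5)·3 + (1/5)·0 + (3/5)·4 = 3.
Expected payoff of C: (1/5)·9 + (1/5)·10 + (3/5)·6 = 37/5.
The largest is 37/5, so the attacker's best response is C.

C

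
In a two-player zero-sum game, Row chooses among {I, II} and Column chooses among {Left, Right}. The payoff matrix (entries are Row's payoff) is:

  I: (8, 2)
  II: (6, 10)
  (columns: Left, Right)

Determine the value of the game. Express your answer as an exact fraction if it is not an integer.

34/5

Row minima: I → 2, II → 6; maximin = 6.
Column maxima: Left → 8, Right → 10; minimax = 8.
6 ≠ 8, so there is no saddle point; optimal play is mixed.
Let Row play I with probability p. Expected payoff against Left: 8p + 6(1−p) = 2p + 6; against Right: 2p + 10(1−p) = −8p + 10.
Setting these equal: 2p + 6 = −8p + 10 ⇒ 10p = 4 ⇒ p = 2/5, and the value is (2)·(2/5) + 6 = 34/5.
For Column: with q = P(Left), equating I's and II's payoffs gives 6q + 2 = −4q + 10 ⇒ q = 4/5.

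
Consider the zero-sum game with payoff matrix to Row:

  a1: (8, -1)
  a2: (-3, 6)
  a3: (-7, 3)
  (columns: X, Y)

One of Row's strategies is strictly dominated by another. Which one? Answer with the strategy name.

a2 gives a strictly higher payoff than a3 against every column: -3 > -7, 6 > 3.
So a3 is strictly dominated and Row never plays it.

a3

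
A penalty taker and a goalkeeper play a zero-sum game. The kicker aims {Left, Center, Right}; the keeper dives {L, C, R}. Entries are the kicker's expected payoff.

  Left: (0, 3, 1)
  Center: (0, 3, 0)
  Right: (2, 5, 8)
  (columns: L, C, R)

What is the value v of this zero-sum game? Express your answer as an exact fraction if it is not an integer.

Row minima: Left → 0, Center → 0, Right → 2; maximin = 2.
Column maxima: L → 2, C → 5, R → 8; minimax = 2.
Since maximin = minimax = 2, there is a saddle point and the value is 2.

2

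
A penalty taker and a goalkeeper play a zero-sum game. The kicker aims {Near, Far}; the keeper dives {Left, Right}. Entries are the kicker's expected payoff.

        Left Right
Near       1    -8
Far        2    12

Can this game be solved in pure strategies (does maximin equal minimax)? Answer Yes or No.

Yes

Row minima: Near → -8, Far → 2; maximin = 2.
Column maxima: Left → 2, Right → 12; minimax = 2.
maximin = minimax = 2, so a saddle point exists.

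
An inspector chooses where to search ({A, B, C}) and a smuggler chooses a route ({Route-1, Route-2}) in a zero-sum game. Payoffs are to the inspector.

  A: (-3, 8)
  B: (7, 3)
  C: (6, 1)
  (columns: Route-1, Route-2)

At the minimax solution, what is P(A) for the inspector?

4/15

Row minima: A → -3, B → 3, C → 1; maximin = 3.
Column maxima: Route-1 → 7, Route-2 → 8; minimax = 7.
3 ≠ 7, so there is no saddle point; optimal play is mixed.
C is strictly dominated by B, so the inspector never plays it.
On the remaining 2×2 (A, B vs Route-1, Route-2):
Let the inspector play A with probability p. Expected payoff against Route-1: (-3)p + 7(1−p) = −10p + 7; against Route-2: 8p + 3(1−p) = 5p + 3.
Setting these equal: −10p + 7 = 5p + 3 ⇒ −15p = -4 ⇒ p = 4/15, and the value is (-10)·(4/15) + 7 = 13/3.
For the smuggler: with q = P(Route-1), equating A's and B's payoffs gives −11q + 8 = 4q + 3 ⇒ q = 1/3.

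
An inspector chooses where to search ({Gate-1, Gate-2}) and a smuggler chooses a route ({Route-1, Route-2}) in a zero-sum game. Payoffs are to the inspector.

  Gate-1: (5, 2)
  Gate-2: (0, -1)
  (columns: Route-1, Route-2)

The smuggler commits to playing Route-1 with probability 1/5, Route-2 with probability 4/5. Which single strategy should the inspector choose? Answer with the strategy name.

Expected payoff of Gate-1: (1/5)·5 + (4/5)·2 = 13/5.
Expected payoff of Gate-2: (1/5)·0 + (4/5)·(-1) = -4/5.
The largest is 13/5, so the inspector's best response is Gate-1.

Gate-1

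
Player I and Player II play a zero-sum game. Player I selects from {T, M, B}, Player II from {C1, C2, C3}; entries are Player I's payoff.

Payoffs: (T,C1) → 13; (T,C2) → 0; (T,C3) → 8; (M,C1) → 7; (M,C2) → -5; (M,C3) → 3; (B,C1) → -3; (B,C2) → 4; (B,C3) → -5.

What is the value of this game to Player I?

Row minima: T → 0, M → -5, B → -5; maximin = 0.
Column maxima: C1 → 13, C2 → 4, C3 → 8; minimax = 4.
0 ≠ 4, so there is no saddle point; optimal play is mixed.
M is strictly dominated by T, so Player I never plays it.
C1 is strictly dominated by C3 (it gives Player I strictly more in every row), so Player II never plays it.
On the remaining 2×2 (T, B vs C2, C3):
Let Player I play T with probability p. Expected payoff against C2: 0p + 4(1−p) = −4p + 4; against C3: 8p + (-5)(1−p) = 13p − 5.
Setting these equal: −4p + 4 = 13p − 5 ⇒ −17p = -9 ⇒ p = 9/17, and the value is (-4)·(9/17) + 4 = 32/17.
For Player II: with q = P(C2), equating T's and B's payoffs gives −8q + 8 = 9q − 5 ⇒ q = 13/17.

32/17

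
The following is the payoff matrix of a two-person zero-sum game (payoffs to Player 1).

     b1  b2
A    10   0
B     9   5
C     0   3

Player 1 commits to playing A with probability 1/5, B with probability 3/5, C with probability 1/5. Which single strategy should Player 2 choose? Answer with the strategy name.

If Player 2 plays b1, Player 1's expected payoff is (1/5)·10 + (3/5)·9 + (1/5)·0 = 37/5.
If Player 2 plays b2, Player 1's expected payoff is (1/5)·0 + (3/5)·5 + (1/5)·3 = 18/5.
Player 2 minimizes Player 1's payoff; the smallest is 18/5, so the best response is b2.

b2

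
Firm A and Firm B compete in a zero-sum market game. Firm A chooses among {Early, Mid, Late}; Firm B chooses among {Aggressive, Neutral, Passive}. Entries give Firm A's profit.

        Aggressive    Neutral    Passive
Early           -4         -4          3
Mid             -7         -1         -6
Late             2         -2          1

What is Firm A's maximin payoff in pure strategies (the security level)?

Row minima: Early → -4, Mid → -7, Late → -2.
The best of these is -2.

-2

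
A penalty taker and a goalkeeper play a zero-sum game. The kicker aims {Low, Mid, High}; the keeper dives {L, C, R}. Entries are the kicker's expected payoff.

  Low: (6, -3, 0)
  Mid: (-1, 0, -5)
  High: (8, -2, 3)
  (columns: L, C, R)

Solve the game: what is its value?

Row minima: Low → -3, Mid → -5, High → -2; maximin = -2.
Column maxima: L → 8, C → 0, R → 3; minimax = 0.
-2 ≠ 0, so there is no saddle point; optimal play is mixed.
Low is strictly dominated by High, so the kicker never plays it.
L is strictly dominated by R (it gives the kicker strictly more in every row), so the keeper never plays it.
On the remaining 2×2 (Mid, High vs C, R):
Let the kicker play Mid with probability p. Expected payoff against C: 0p + (-2)(1−p) = 2p − 2; against R: (-5)p + 3(1−p) = −8p + 3.
Setting these equal: 2p − 2 = −8p + 3 ⇒ 10p = 5 ⇒ p = 1/2, and the value is (2)·(1/2) − 2 = -1.
For the keeper: with q = P(C), equating Mid's and High's payoffs gives 5q − 5 = −5q + 3 ⇒ q = 4/5.

-1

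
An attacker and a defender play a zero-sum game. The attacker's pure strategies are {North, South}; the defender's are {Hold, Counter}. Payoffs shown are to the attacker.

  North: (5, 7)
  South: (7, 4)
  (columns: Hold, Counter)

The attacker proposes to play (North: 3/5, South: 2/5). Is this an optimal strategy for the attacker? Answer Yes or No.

Yes

Against Hold this mix gives (3/5)·5 + (2/5)·7 = 29/5.
Against Counter this mix gives (3/5)·7 + (2/5)·4 = 29/5.
All of the defender's active replies (Hold, Counter) yield 29/5, and no column does worse for the attacker. The mix makes the defender indifferent and guarantees 29/5, so it is optimal.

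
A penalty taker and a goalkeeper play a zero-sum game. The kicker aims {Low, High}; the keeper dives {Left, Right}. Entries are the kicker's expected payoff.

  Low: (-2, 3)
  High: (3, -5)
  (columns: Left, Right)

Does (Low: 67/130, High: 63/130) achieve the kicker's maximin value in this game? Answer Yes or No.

No

Against Left this mix gives (67/130)·(-2) + (63/130)·3 = 11/26.
Against Right this mix gives (67/130)·3 + (63/130)·(-5) = -57/65.
The keeper will play Right, holding the kicker to -57/65. Shifting weight toward the row that does better against Right would raise this floor (the equalizing mix achieves -1/13 against both Right and Left), so the proposed strategy is not optimal.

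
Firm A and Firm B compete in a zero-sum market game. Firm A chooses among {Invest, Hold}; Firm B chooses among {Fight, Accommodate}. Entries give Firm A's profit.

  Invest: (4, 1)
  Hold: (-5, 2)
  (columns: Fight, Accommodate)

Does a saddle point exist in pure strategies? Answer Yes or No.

No

Row minima: Invest → 1, Hold → -5; maximin = 1.
Column maxima: Fight → 4, Accommodate → 2; minimax = 2.
1 ≠ 2, so no pure-strategy equilibrium exists.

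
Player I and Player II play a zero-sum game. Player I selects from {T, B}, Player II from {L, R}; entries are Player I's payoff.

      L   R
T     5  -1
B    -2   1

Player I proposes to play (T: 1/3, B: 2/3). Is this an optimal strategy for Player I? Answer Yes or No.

Against L this mix gives (1/3)·5 + (2/3)·(-2) = 1/3.
Against R this mix gives (1/3)·(-1) + (2/3)·1 = 1/3.
All of Player II's active replies (L, R) yield 1/3, and no column does worse for Player I. The mix makes Player II indifferent and guarantees 1/3, so it is optimal.

Yes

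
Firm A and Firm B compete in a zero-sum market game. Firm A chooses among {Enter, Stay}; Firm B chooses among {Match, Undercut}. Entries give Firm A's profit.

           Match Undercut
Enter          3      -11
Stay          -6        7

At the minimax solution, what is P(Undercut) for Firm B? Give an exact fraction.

Row minima: Enter → -11, Stay → -6; maximin = -6.
Column maxima: Match → 3, Undercut → 7; minimax = 3.
-6 ≠ 3, so there is no saddle point; optimal play is mixed.
Let Firm A play Enter with probability p. Expected payoff against Match: 3p + (-6)(1−p) = 9p − 6; against Undercut: (-11)p + 7(1−p) = −18p + 7.
Setting these equal: 9p − 6 = −18p + 7 ⇒ 27p = 13 ⇒ p = 13/27, and the value is (9)·(13/27) − 6 = -5/3.
For Firm B: with q = P(Match), equating Enter's and Stay's payoffs gives 14q − 11 = −13q + 7 ⇒ q = 2/3.

1/3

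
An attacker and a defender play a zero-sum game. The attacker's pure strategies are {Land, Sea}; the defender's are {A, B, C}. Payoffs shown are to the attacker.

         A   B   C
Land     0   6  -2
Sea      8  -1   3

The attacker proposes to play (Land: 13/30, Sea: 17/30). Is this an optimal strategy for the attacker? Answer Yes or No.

Against A this mix gives (13/30)·0 + (17/30)·8 = 68/15.
Against B this mix gives (13/30)·6 + (17/30)·(-1) = 61/30.
Against C this mix gives (13/30)·(-2) + (17/30)·3 = 5/6.
The defender will play C, holding the attacker to 5/6. Shifting weight toward the row that does better against C would raise this floor (the equalizing mix achieves 4/3 against both C and B), so the proposed strategy is not optimal.

No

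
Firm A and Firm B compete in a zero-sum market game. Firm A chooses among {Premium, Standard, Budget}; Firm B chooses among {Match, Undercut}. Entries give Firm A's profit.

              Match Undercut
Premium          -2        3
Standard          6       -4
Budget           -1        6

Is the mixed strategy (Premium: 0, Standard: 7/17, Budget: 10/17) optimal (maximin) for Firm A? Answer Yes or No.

Against Match this mix gives (7/17)·6 + (10/17)·(-1) = 32/17.
Against Undercut this mix gives (7/17)·(-4) + (10/17)·6 = 32/17.
All of Firm B's active replies (Match, Undercut) yield 32/17, and no column does worse for Firm A. The mix makes Firm B indifferent and guarantees 32/17, so it is optimal.

Yes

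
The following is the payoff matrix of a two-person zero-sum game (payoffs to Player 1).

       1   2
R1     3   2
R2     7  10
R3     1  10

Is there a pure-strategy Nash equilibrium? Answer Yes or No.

Yes

Row minima: R1 → 2, R2 → 7, R3 → 1; maximin = 7.
Column maxima: 1 → 7, 2 → 10; minimax = 7.
maximin = minimax = 7, so a saddle point exists.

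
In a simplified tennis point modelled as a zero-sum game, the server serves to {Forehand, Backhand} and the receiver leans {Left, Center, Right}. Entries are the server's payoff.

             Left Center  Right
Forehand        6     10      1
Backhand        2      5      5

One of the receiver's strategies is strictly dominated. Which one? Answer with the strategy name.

Left holds the server's payoff strictly below Center in every row: 6 < 10, 2 < 5.
So Center is strictly dominated for the receiver.

Center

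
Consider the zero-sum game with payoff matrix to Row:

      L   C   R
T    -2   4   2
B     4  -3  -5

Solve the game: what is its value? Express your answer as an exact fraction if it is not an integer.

Row minima: T → -2, B → -5; maximin = -2.
Column maxima: L → 4, C → 4, R → 2; minimax = 2.
-2 ≠ 2, so there is no saddle point; optimal play is mixed.
C is strictly dominated by R (it gives Row strictly more in every row), so Column never plays it.
On the remaining 2×2 (T, B vs L, R):
Let Row play T with probability p. Expected payoff against L: (-2)p + 4(1−p) = −6p + 4; against R: 2p + (-5)(1−p) = 7p − 5.
Setting these equal: −6p + 4 = 7p − 5 ⇒ −13p = -9 ⇒ p = 9/13, and the value is (-6)·(9/13) + 4 = -2/13.
For Column: with q = P(L), equating T's and B's payoffs gives −4q + 2 = 9q − 5 ⇒ q = 7/13.

-2/13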